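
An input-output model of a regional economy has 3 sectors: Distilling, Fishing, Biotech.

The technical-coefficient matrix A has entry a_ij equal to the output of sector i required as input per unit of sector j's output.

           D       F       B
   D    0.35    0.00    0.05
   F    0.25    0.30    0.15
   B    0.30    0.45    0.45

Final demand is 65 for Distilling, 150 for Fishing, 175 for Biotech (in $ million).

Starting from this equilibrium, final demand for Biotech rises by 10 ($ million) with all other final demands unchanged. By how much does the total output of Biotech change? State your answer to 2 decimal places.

I − A =
  [   0.65     0.00    -0.05]
  [  -0.25     0.70    -0.15]
  [  -0.30    -0.45     0.55]
Cofactors of I−A, C_ij = (−1)^(i+j)·(minor ij) (rows/columns in the sector order above):
  C_11 = (0.70)(0.55) − (-0.15)(-0.45) = 0.3175
  C_12 = −[(-0.25)(0.55) − (-0.15)(-0.30)] = 0.1825
  C_13 = (-0.25)(-0.45) − (0.70)(-0.30) = 0.3225
  C_21 = −[(0.00)(0.55) − (-0.05)(-0.45)] = 0.0225
  C_22 = (0.65)(0.55) − (-0.05)(-0.30) = 0.3425
  C_23 = −[(0.65)(-0.45) − (0.00)(-0.30)] = 0.2925
  C_31 = (0.00)(-0.15) − (-0.05)(0.70) = 0.0350
  C_32 = −[(0.65)(-0.15) − (-0.05)(-0.25)] = 0.1100
  C_33 = (0.65)(0.70) − (0.00)(-0.25) = 0.4550
det(I−A) = Σ_j (I−A)_1j·C_1j = (0.65)(0.3175) + (0.00)(0.1825) + (-0.05)(0.3225) = 0.19025
adj(I−A) = Cᵀ =
  [ 0.3175   0.0225   0.0350]
  [ 0.1825   0.3425   0.1100]
  [ 0.3225   0.2925   0.4550]
(I − A)⁻¹ = adj(I−A) / det(I−A) ≈
  [   1.6689     0.1183     0.1840]
  [   0.9593     1.8003     0.5782]
  [   1.6951     1.5375     2.3916]
Δx = (I − A)⁻¹ Δd with Δd having +10 in the Biotech component and 0 elsewhere.
So Δx_B = L_BB · (+10), where L_BB = adj(I−A)_BB / det(I−A) = 0.4550 / 0.19025.
Δx_B = 0.4550 × (+10) / 0.19025 = 4.55 / 0.19025 ≈ 23.92.

Δx_B = 23.92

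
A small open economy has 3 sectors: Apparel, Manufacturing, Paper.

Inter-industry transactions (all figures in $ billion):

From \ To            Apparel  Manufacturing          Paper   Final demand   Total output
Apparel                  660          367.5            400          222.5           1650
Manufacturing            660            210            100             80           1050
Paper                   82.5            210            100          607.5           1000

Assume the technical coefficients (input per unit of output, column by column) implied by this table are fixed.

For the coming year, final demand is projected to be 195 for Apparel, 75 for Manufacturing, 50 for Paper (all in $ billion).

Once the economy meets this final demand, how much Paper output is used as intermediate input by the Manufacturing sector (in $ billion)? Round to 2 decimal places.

z_PM = 99.22

Technical coefficients a_ij = z_ij / X_j:
  a_AA = 660/1650 = 0.40, a_MA = 660/1650 = 0.40, a_PA = 82.5/1650 = 0.05
  a_AM = 367.5/1050 = 0.35, a_MM = 210/1050 = 0.20, a_PM = 210/1050 = 0.20
  a_AP = 400/1000 = 0.40, a_MP = 100/1000 = 0.10, a_PP = 100/1000 = 0.10
I − A =
  [   0.60    -0.35    -0.40]
  [  -0.40     0.80    -0.10]
  [  -0.05    -0.20     0.90]
Cofactors of I−A, C_ij = (−1)^(i+j)·(minor ij) (rows/columns in the sector order above):
  C_11 = (0.80)(0.90) − (-0.10)(-0.20) = 0.7000
  C_12 = −[(-0.40)(0.90) − (-0.10)(-0.05)] = 0.3650
  C_13 = (-0.40)(-0.20) − (0.80)(-0.05) = 0.1200
  C_21 = −[(-0.35)(0.90) − (-0.40)(-0.20)] = 0.3950
  C_22 = (0.60)(0.90) − (-0.40)(-0.05) = 0.5200
  C_23 = −[(0.60)(-0.20) − (-0.35)(-0.05)] = 0.1375
  C_31 = (-0.35)(-0.10) − (-0.40)(0.80) = 0.3550
  C_32 = −[(0.60)(-0.10) − (-0.40)(-0.40)] = 0.2200
  C_33 = (0.60)(0.80) − (-0.35)(-0.40) = 0.3400
det(I−A) = Σ_j (I−A)_1j·C_1j = (0.60)(0.7000) + (-0.35)(0.3650) + (-0.40)(0.1200) = 0.24425
adj(I−A) = Cᵀ =
  [ 0.7000   0.3950   0.3550]
  [ 0.3650   0.5200   0.2200]
  [ 0.1200   0.1375   0.3400]
(I − A)⁻¹ = adj(I−A) / det(I−A) ≈
  [   2.8659     1.6172     1.4534]
  [   1.4944     2.1290     0.9007]
  [   0.4913     0.5629     1.3920]
First solve x = (I − A)⁻¹ d = adj(I−A)·d / det(I−A); in particular x_M = (0.3650·195 + 0.5200·75 + 0.2200·50) / 0.24425 = 121.175 / 0.24425 ≈ 496.1105.
Intermediate flow from P to M: z_PM = a_PM · x_M = 0.20 × 121.175 / 0.24425 = 24.235 / 0.24425 ≈ 99.22.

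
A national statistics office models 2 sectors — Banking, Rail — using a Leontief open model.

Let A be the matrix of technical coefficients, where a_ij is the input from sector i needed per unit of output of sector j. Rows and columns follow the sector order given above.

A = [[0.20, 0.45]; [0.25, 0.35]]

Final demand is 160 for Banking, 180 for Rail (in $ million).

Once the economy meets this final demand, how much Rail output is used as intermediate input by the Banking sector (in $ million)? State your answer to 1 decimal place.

I − A =
  [   0.80    -0.45]
  [  -0.25     0.65]
det(I−A) = (0.80)(0.65) − (-0.45)(-0.25) = 0.4075
adj(I−A) = [[0.65, 0.45], [0.25, 0.80]]
(I − A)⁻¹ = adj(I−A) / det(I−A) ≈
  [   1.5951     1.1043]
  [   0.6135     1.9632]
First solve x = (I − A)⁻¹ d = adj(I−A)·d / det(I−A); in particular x_B = (0.65·160 + 0.45·180) / 0.4075 = 185.00 / 0.4075 ≈ 453.988.
Intermediate flow from R to B: z_RB = a_RB · x_B = 0.25 × 185.00 / 0.4075 = 46.25 / 0.4075 ≈ 113.5.

z_RB = 113.5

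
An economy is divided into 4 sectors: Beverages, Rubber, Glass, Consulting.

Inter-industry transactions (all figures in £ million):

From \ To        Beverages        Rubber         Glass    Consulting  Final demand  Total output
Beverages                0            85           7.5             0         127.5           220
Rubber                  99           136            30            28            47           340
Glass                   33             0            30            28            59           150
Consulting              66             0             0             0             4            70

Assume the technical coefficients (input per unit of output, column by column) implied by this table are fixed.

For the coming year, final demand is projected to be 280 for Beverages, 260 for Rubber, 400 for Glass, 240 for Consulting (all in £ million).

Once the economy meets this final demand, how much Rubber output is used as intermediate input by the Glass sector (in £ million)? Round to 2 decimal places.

Technical coefficients a_ij = z_ij / X_j:
  a_11 = 0/220 = 0.00, a_21 = 99/220 = 0.45, a_31 = 33/220 = 0.15, a_41 = 66/220 = 0.30
  a_12 = 85/340 = 0.25, a_22 = 136/340 = 0.40, a_32 = 0/340 = 0.00, a_42 = 0/340 = 0.00
  a_13 = 7.5/150 = 0.05, a_23 = 30/150 = 0.20, a_33 = 30/150 = 0.20, a_43 = 0/150 = 0.00
  a_14 = 0/70 = 0.00, a_24 = 28/70 = 0.40, a_34 = 28/70 = 0.40, a_44 = 0/70 = 0.00
I − A =
  [   1.00    -0.25    -0.05     0.00]
  [  -0.45     0.60    -0.20    -0.40]
  [  -0.15     0.00     0.80    -0.40]
  [  -0.30     0.00     0.00     1.00]
Compute the cofactors C_ij = (−1)^(i+j)·(3×3 minor ij) of I−A; the adjugate is their transpose:
adj(I−A) = Cᵀ =
  [ 0.4800   0.2000   0.0800   0.1120]
  [ 0.5100   0.7865   0.2285   0.4060]
  [ 0.1620   0.0675   0.4575   0.2100]
  [ 0.1440   0.0600   0.0240   0.3780]
det(I−A) = Σ_j (I−A)_1j·C_1j = (1.00)(0.4800) + (-0.25)(0.5100) + (-0.05)(0.1620) + (0.00)(0.1440) = 0.3444
(I − A)⁻¹ = adj(I−A) / det(I−A) ≈
  [   1.3937     0.5807     0.2323     0.3252]
  [   1.4808     2.2837     0.6635     1.1789]
  [   0.4704     0.1960     1.3284     0.6098]
  [   0.4181     0.1742     0.0697     1.0976]
First solve x = (I − A)⁻¹ d = adj(I−A)·d / det(I−A); in particular x_3 = (0.1620·280 + 0.0675·260 + 0.4575·400 + 0.2100·240) / 0.3444 = 296.31 / 0.3444 ≈ 860.3659.
Intermediate flow from 2 to 3: z_23 = a_23 · x_3 = 0.20 × 296.31 / 0.3444 = 59.262 / 0.3444 ≈ 172.07.

z_23 = 172.07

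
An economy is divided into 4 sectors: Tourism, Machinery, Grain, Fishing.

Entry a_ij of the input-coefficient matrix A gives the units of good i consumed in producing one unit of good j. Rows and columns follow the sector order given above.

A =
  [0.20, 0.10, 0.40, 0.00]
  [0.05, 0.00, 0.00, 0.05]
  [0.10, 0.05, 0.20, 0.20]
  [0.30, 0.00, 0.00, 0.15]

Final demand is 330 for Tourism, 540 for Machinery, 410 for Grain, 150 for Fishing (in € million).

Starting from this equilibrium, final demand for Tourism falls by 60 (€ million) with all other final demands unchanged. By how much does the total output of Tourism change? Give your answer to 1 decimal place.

Δx_1 = -85.0

I − A =
  [   0.80    -0.10    -0.40     0.00]
  [  -0.05     1.00     0.00    -0.05]
  [  -0.10    -0.05     0.80    -0.20]
  [  -0.30     0.00     0.00     0.85]
Compute the cofactors C_ij = (−1)^(i+j)·(3×3 minor ij) of I−A; the adjugate is their transpose:
adj(I−A) = Cᵀ =
  [ 0.680000   0.085000   0.340000   0.085000]
  [ 0.046000   0.486000   0.023000   0.034000]
  [ 0.147875   0.048500   0.674250   0.161500]
  [ 0.240000   0.030000   0.120000   0.595000]
det(I−A) = Σ_j (I−A)_1j·C_1j = (0.80)(0.680000) + (-0.10)(0.046000) + (-0.40)(0.147875) + (0.00)(0.240000) = 0.48025
(I − A)⁻¹ = adj(I−A) / det(I−A) ≈
  [   1.4159     0.1770     0.7080     0.1770]
  [   0.0958     1.0120     0.0479     0.0708]
  [   0.3079     0.1010     1.4040     0.3363]
  [   0.4997     0.0625     0.2499     1.2389]
Δx = (I − A)⁻¹ Δd with Δd having -60 in the Tourism component and 0 elsewhere.
So Δx_1 = L_11 · (-60), where L_11 = adj(I−A)_11 / det(I−A) = 0.680000 / 0.48025.
Δx_1 = 0.680000 × (-60) / 0.48025 = -40.80 / 0.48025 ≈ -85.0.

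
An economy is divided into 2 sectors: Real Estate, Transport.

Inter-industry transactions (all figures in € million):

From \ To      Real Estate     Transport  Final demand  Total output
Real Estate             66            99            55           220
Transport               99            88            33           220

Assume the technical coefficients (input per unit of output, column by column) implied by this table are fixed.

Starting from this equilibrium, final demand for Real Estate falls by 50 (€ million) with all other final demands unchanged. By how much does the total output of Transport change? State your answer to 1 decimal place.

Δx_T = -103.4

Technical coefficients a_ij = z_ij / X_j:
  a_RR = 66/220 = 0.30, a_TR = 99/220 = 0.45
  a_RT = 99/220 = 0.45, a_TT = 88/220 = 0.40
I − A =
  [   0.70    -0.45]
  [  -0.45     0.60]
det(I−A) = (0.70)(0.60) − (-0.45)(-0.45) = 0.2175
adj(I−A) = [[0.60, 0.45], [0.45, 0.70]]
(I − A)⁻¹ = adj(I−A) / det(I−A) ≈
  [   2.7586     2.0690]
  [   2.0690     3.2184]
Δx = (I − A)⁻¹ Δd with Δd having -50 in the Real Estate component and 0 elsewhere.
So Δx_T = L_TR · (-50), where L_TR = adj(I−A)_TR / det(I−A) = 0.45 / 0.2175.
Δx_T = 0.45 × (-50) / 0.2175 = -22.50 / 0.2175 ≈ -103.4.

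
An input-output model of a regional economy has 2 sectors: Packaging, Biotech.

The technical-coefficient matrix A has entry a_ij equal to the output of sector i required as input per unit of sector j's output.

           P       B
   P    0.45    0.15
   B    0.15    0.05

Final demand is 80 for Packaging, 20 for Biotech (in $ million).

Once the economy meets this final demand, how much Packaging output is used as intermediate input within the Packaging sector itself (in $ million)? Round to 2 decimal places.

z_PP = 71.10

I − A =
  [   0.55    -0.15]
  [  -0.15     0.95]
det(I−A) = (0.55)(0.95) − (-0.15)(-0.15) = 0.5000
adj(I−A) = [[0.95, 0.15], [0.15, 0.55]]
(I − A)⁻¹ = adj(I−A) / det(I−A) ≈
  [   1.9000     0.3000]
  [   0.3000     1.1000]
First solve x = (I − A)⁻¹ d = adj(I−A)·d / det(I−A); in particular x_P = (0.95·80 + 0.15·20) / 0.5000 = 79.00 / 0.5000 = 158.0000.
Intermediate flow from P to P: z_PP = a_PP · x_P = 0.45 × 79.00 / 0.5000 = 35.55 / 0.5000 = 71.10.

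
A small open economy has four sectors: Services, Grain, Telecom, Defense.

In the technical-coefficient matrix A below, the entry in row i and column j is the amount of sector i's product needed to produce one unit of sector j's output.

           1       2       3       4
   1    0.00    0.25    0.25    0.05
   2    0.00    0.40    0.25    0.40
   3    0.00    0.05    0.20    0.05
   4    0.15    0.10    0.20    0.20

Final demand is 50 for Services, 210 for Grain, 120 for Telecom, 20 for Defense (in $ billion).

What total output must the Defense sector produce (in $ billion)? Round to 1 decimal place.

I − A =
  [   1.00    -0.25    -0.25    -0.05]
  [   0.00     0.60    -0.25    -0.40]
  [   0.00    -0.05     0.80    -0.05]
  [  -0.15    -0.10    -0.20     0.80]
Compute the cofactors C_ij = (−1)^(i+j)·(3×3 minor ij) of I−A; the adjugate is their transpose:
adj(I−A) = Cᵀ =
  [ 0.330750   0.173250   0.187250   0.119000]
  [ 0.049875   0.622125   0.293125   0.332500]
  [ 0.007500   0.046500   0.420500   0.050000]
  [ 0.070125   0.121875   0.176875   0.467500]
det(I−A) = Σ_j (I−A)_1j·C_1j = (1.00)(0.330750) + (-0.25)(0.049875) + (-0.25)(0.007500) + (-0.05)(0.070125) = 0.3129
(I − A)⁻¹ = adj(I−A) / det(I−A) ≈
  [   1.0570     0.5537     0.5984     0.3803]
  [   0.1594     1.9883     0.9368     1.0626]
  [   0.0240     0.1486     1.3439     0.1598]
  [   0.2241     0.3895     0.5653     1.4941]
x = (I − A)⁻¹ d = adj(I−A)·d / det(I−A), with det(I−A) = 0.3129:
  x_1 = (0.330750·50 + 0.173250·210 + 0.187250·120 + 0.119000·20) / 0.3129 = 77.77 / 0.3129 ≈ 248.5
  x_2 = (0.049875·50 + 0.622125·210 + 0.293125·120 + 0.332500·20) / 0.3129 = 174.965 / 0.3129 ≈ 559.2
  x_3 = (0.007500·50 + 0.046500·210 + 0.420500·120 + 0.050000·20) / 0.3129 = 61.60 / 0.3129 ≈ 196.9
  x_4 = (0.070125·50 + 0.121875·210 + 0.176875·120 + 0.467500·20) / 0.3129 = 59.675 / 0.3129 ≈ 190.7

x_4 = 190.7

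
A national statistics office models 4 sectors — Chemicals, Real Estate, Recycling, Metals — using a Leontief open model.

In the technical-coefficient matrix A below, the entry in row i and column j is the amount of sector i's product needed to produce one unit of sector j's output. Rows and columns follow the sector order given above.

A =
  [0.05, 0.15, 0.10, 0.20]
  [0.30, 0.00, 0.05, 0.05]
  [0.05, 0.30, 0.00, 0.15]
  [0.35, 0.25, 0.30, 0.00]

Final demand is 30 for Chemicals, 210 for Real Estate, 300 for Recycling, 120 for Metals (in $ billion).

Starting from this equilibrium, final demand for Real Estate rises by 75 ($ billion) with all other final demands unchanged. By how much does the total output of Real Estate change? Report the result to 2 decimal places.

I − A =
  [   0.95    -0.15    -0.10    -0.20]
  [  -0.30     1.00    -0.05    -0.05]
  [  -0.05    -0.30     1.00    -0.15]
  [  -0.35    -0.25    -0.30     1.00]
Compute the cofactors C_ij = (−1)^(i+j)·(3×3 minor ij) of I−A; the adjugate is their transpose:
adj(I−A) = Cᵀ =
  [ 0.921125   0.245000   0.171000   0.222125]
  [ 0.309875   0.824000   0.108000   0.119375]
  [ 0.208375   0.317500   0.805500   0.178375]
  [ 0.462375   0.387000   0.328500   0.876375]
det(I−A) = Σ_j (I−A)_1j·C_1j = (0.95)(0.921125) + (-0.15)(0.309875) + (-0.10)(0.208375) + (-0.20)(0.462375) = 0.715275
(I − A)⁻¹ = adj(I−A) / det(I−A) ≈
  [   1.2878     0.3425     0.2391     0.3105]
  [   0.4332     1.1520     0.1510     0.1669]
  [   0.2913     0.4439     1.1261     0.2494]
  [   0.6464     0.5411     0.4593     1.2252]
Δx = (I − A)⁻¹ Δd with Δd having +75 in the Real Estate component and 0 elsewhere.
So Δx_2 = L_22 · (+75), where L_22 = adj(I−A)_22 / det(I−A) = 0.824000 / 0.715275.
Δx_2 = 0.824000 × (+75) / 0.715275 = 61.80 / 0.715275 ≈ 86.40.

Δx_2 = 86.40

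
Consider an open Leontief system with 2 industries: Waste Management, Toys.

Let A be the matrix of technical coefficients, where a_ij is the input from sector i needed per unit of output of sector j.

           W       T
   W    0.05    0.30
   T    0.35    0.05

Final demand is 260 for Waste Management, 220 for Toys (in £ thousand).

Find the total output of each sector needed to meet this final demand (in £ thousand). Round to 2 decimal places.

I − A =
  [   0.95    -0.30]
  [  -0.35     0.95]
det(I−A) = (0.95)(0.95) − (-0.30)(-0.35) = 0.7975
adj(I−A) = [[0.95, 0.30], [0.35, 0.95]]
(I − A)⁻¹ = adj(I−A) / det(I−A) ≈
  [   1.1912     0.3762]
  [   0.4389     1.1912]
x = (I − A)⁻¹ d = adj(I−A)·d / det(I−A), with det(I−A) = 0.7975:
  x_W = (0.95·260 + 0.30·220) / 0.7975 = 313.00 / 0.7975 ≈ 392.48
  x_T = (0.35·260 + 0.95·220) / 0.7975 = 300.00 / 0.7975 ≈ 376.18

x_W = 392.48, x_T = 376.18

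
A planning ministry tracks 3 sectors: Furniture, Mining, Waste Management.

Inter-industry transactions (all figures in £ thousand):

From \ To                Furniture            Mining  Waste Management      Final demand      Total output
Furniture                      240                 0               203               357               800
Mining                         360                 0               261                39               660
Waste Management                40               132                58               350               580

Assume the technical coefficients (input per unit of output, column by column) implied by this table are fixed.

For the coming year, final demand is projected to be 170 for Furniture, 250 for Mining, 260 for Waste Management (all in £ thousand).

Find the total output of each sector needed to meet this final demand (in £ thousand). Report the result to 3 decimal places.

Technical coefficients a_ij = z_ij / X_j:
  a_11 = 240/800 = 0.30, a_21 = 360/800 = 0.45, a_31 = 40/800 = 0.05
  a_12 = 0/660 = 0.00, a_22 = 0/660 = 0.00, a_32 = 132/660 = 0.20
  a_13 = 203/580 = 0.35, a_23 = 261/580 = 0.45, a_33 = 58/580 = 0.10
I − A =
  [   0.70     0.00    -0.35]
  [  -0.45     1.00    -0.45]
  [  -0.05    -0.20     0.90]
Cofactors of I−A, C_ij = (−1)^(i+j)·(minor ij) (rows/columns in the sector order above):
  C_11 = (1.00)(0.90) − (-0.45)(-0.20) = 0.8100
  C_12 = −[(-0.45)(0.90) − (-0.45)(-0.05)] = 0.4275
  C_13 = (-0.45)(-0.20) − (1.00)(-0.05) = 0.1400
  C_21 = −[(0.00)(0.90) − (-0.35)(-0.20)] = 0.0700
  C_22 = (0.70)(0.90) − (-0.35)(-0.05) = 0.6125
  C_23 = −[(0.70)(-0.20) − (0.00)(-0.05)] = 0.1400
  C_31 = (0.00)(-0.45) − (-0.35)(1.00) = 0.3500
  C_32 = −[(0.70)(-0.45) − (-0.35)(-0.45)] = 0.4725
  C_33 = (0.70)(1.00) − (0.00)(-0.45) = 0.7000
det(I−A) = Σ_j (I−A)_1j·C_1j = (0.70)(0.8100) + (0.00)(0.4275) + (-0.35)(0.1400) = 0.5180
adj(I−A) = Cᵀ =
  [ 0.8100   0.0700   0.3500]
  [ 0.4275   0.6125   0.4725]
  [ 0.1400   0.1400   0.7000]
(I − A)⁻¹ = adj(I−A) / det(I−A) ≈
  [   1.5637     0.1351     0.6757]
  [   0.8253     1.1824     0.9122]
  [   0.2703     0.2703     1.3514]
x = (I − A)⁻¹ d = adj(I−A)·d / det(I−A), with det(I−A) = 0.5180:
  x_1 = (0.8100·170 + 0.0700·250 + 0.3500·260) / 0.5180 = 246.20 / 0.5180 ≈ 475.290
  x_2 = (0.4275·170 + 0.6125·250 + 0.4725·260) / 0.5180 = 348.65 / 0.5180 ≈ 673.069
  x_3 = (0.1400·170 + 0.1400·250 + 0.7000·260) / 0.5180 = 240.80 / 0.5180 ≈ 464.865

x_1 = 475.290, x_2 = 673.069, x_3 = 464.865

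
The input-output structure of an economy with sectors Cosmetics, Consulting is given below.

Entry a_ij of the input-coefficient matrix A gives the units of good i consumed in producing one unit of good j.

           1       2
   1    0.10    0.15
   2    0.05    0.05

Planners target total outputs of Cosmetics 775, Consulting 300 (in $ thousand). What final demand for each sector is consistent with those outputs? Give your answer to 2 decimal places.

I − A =
  [   0.90    -0.15]
  [  -0.05     0.95]
d = (I − A) x:
  d_1 = (+0.90)·775 + (-0.15)·300 = 652.50
  d_2 = (-0.05)·775 + (+0.95)·300 = 246.25

d_1 = 652.50, d_2 = 246.25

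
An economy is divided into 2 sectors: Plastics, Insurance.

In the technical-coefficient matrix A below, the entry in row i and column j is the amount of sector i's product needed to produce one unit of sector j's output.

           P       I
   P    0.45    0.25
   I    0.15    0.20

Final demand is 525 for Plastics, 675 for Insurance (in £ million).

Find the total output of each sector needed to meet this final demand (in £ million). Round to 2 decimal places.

I − A =
  [   0.55    -0.25]
  [  -0.15     0.80]
det(I−A) = (0.55)(0.80) − (-0.25)(-0.15) = 0.4025
adj(I−A) = [[0.80, 0.25], [0.15, 0.55]]
(I − A)⁻¹ = adj(I−A) / det(I−A) ≈
  [   1.9876     0.6211]
  [   0.3727     1.3665]
x = (I − A)⁻¹ d = adj(I−A)·d / det(I−A), with det(I−A) = 0.4025:
  x_P = (0.80·525 + 0.25·675) / 0.4025 = 588.75 / 0.4025 ≈ 1462.73
  x_I = (0.15·525 + 0.55·675) / 0.4025 = 450.00 / 0.4025 ≈ 1118.01

x_P = 1462.73, x_I = 1118.01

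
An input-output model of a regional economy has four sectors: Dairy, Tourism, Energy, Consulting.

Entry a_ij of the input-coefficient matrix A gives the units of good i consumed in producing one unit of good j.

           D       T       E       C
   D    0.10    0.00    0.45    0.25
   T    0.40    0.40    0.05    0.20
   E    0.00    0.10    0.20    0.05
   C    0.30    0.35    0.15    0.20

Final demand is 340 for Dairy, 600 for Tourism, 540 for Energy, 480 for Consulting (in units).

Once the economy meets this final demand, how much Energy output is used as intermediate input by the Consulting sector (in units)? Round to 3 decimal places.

z_EC = 149.646

I − A =
  [   0.90     0.00    -0.45    -0.25]
  [  -0.40     0.60    -0.05    -0.20]
  [   0.00    -0.10     0.80    -0.05]
  [  -0.30    -0.35    -0.15     0.80]
Compute the cofactors C_ij = (−1)^(i+j)·(3×3 minor ij) of I−A; the adjugate is their transpose:
adj(I−A) = Cᵀ =
  [ 0.315625   0.117625   0.211375   0.141250]
  [ 0.301750   0.502500   0.245250   0.235250]
  [ 0.054000   0.080250   0.289000   0.055000]
  [ 0.260500   0.279000   0.240750   0.409500]
det(I−A) = Σ_j (I−A)_1j·C_1j = (0.90)(0.315625) + (0.00)(0.301750) + (-0.45)(0.054000) + (-0.25)(0.260500) = 0.1946375
(I − A)⁻¹ = adj(I−A) / det(I−A) ≈
  [   1.6216     0.6043     1.0860     0.7257]
  [   1.5503     2.5817     1.2600     1.2087]
  [   0.2774     0.4123     1.4848     0.2826]
  [   1.3384     1.4334     1.2369     2.1039]
First solve x = (I − A)⁻¹ d = adj(I−A)·d / det(I−A); in particular x_C = (0.260500·340 + 0.279000·600 + 0.240750·540 + 0.409500·480) / 0.1946375 = 582.535 / 0.1946375 ≈ 2992.92274.
Intermediate flow from E to C: z_EC = a_EC · x_C = 0.05 × 582.535 / 0.1946375 = 29.12675 / 0.1946375 ≈ 149.646.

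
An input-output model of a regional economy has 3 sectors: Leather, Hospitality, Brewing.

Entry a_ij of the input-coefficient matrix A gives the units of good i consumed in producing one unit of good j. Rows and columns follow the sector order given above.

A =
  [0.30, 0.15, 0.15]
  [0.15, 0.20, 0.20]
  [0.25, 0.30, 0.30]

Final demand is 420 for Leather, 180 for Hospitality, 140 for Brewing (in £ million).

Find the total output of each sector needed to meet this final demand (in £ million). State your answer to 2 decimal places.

I − A =
  [   0.70    -0.15    -0.15]
  [  -0.15     0.80    -0.20]
  [  -0.25    -0.30     0.70]
Cofactors of I−A, C_ij = (−1)^(i+j)·(minor ij) (rows/columns in the sector order above):
  C_11 = (0.80)(0.70) − (-0.20)(-0.30) = 0.5000
  C_12 = −[(-0.15)(0.70) − (-0.20)(-0.25)] = 0.1550
  C_13 = (-0.15)(-0.30) − (0.80)(-0.25) = 0.2450
  C_21 = −[(-0.15)(0.70) − (-0.15)(-0.30)] = 0.1500
  C_22 = (0.70)(0.70) − (-0.15)(-0.25) = 0.4525
  C_23 = −[(0.70)(-0.30) − (-0.15)(-0.25)] = 0.2475
  C_31 = (-0.15)(-0.20) − (-0.15)(0.80) = 0.1500
  C_32 = −[(0.70)(-0.20) − (-0.15)(-0.15)] = 0.1625
  C_33 = (0.70)(0.80) − (-0.15)(-0.15) = 0.5375
det(I−A) = Σ_j (I−A)_1j·C_1j = (0.70)(0.5000) + (-0.15)(0.1550) + (-0.15)(0.2450) = 0.2900
adj(I−A) = Cᵀ =
  [ 0.5000   0.1500   0.1500]
  [ 0.1550   0.4525   0.1625]
  [ 0.2450   0.2475   0.5375]
(I − A)⁻¹ = adj(I−A) / det(I−A) ≈
  [   1.7241     0.5172     0.5172]
  [   0.5345     1.5603     0.5603]
  [   0.8448     0.8534     1.8534]
x = (I − A)⁻¹ d = adj(I−A)·d / det(I−A), with det(I−A) = 0.2900:
  x_L = (0.5000·420 + 0.1500·180 + 0.1500·140) / 0.2900 = 258.00 / 0.2900 ≈ 889.66
  x_H = (0.1550·420 + 0.4525·180 + 0.1625·140) / 0.2900 = 169.30 / 0.2900 ≈ 583.79
  x_B = (0.2450·420 + 0.2475·180 + 0.5375·140) / 0.2900 = 222.70 / 0.2900 ≈ 767.93

x_L = 889.66, x_H = 583.79, x_B = 767.93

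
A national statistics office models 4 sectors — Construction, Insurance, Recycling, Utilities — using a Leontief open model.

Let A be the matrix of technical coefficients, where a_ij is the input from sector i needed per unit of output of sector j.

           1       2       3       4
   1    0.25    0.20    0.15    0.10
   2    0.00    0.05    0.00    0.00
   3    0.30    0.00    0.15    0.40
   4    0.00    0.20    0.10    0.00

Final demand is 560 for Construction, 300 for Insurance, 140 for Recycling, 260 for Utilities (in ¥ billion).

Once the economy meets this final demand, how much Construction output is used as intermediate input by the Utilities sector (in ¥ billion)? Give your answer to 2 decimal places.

z_14 = 39.44

I − A =
  [   0.75    -0.20    -0.15    -0.10]
  [   0.00     0.95     0.00     0.00]
  [  -0.30     0.00     0.85    -0.40]
  [   0.00    -0.20    -0.10     1.00]
Compute the cofactors C_ij = (−1)^(i+j)·(3×3 minor ij) of I−A; the adjugate is their transpose:
adj(I−A) = Cᵀ =
  [ 0.769500   0.191000   0.152000   0.137750]
  [ 0.000000   0.559500   0.000000   0.000000]
  [ 0.285000   0.126000   0.712500   0.313500]
  [ 0.028500   0.124500   0.071250   0.562875]
det(I−A) = Σ_j (I−A)_1j·C_1j = (0.75)(0.769500) + (-0.20)(0.000000) + (-0.15)(0.285000) + (-0.10)(0.028500) = 0.531525
(I − A)⁻¹ = adj(I−A) / det(I−A) ≈
  [   1.4477     0.3593     0.2860     0.2592]
  [   0.0000     1.0526     0.0000     0.0000]
  [   0.5362     0.2371     1.3405     0.5898]
  [   0.0536     0.2342     0.1340     1.0590]
First solve x = (I − A)⁻¹ d = adj(I−A)·d / det(I−A); in particular x_4 = (0.028500·560 + 0.124500·300 + 0.071250·140 + 0.562875·260) / 0.531525 = 209.6325 / 0.531525 ≈ 394.3982.
Intermediate flow from 1 to 4: z_14 = a_14 · x_4 = 0.10 × 209.6325 / 0.531525 = 20.96325 / 0.531525 ≈ 39.44.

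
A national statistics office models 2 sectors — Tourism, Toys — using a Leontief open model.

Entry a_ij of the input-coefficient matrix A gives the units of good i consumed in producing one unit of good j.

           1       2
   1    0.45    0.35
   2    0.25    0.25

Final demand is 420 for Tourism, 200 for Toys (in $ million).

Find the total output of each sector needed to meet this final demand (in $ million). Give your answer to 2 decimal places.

x_1 = 1184.62, x_2 = 661.54

I − A =
  [   0.55    -0.35]
  [  -0.25     0.75]
det(I−A) = (0.55)(0.75) − (-0.35)(-0.25) = 0.3250
adj(I−A) = [[0.75, 0.35], [0.25, 0.55]]
(I − A)⁻¹ = adj(I−A) / det(I−A) ≈
  [   2.3077     1.0769]
  [   0.7692     1.6923]
x = (I − A)⁻¹ d = adj(I−A)·d / det(I−A), with det(I−A) = 0.3250:
  x_1 = (0.75·420 + 0.35·200) / 0.3250 = 385.00 / 0.3250 ≈ 1184.62
  x_2 = (0.25·420 + 0.55·200) / 0.3250 = 215.00 / 0.3250 ≈ 661.54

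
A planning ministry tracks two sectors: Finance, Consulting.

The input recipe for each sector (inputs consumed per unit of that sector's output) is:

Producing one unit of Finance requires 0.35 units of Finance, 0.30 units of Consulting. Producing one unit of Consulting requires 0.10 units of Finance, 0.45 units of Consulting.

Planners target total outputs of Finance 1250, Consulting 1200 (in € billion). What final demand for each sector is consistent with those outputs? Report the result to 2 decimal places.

d_1 = 692.50, d_2 = 285.00

I − A =
  [   0.65    -0.10]
  [  -0.30     0.55]
d = (I − A) x:
  d_1 = (+0.65)·1250 + (-0.10)·1200 = 692.50
  d_2 = (-0.30)·1250 + (+0.55)·1200 = 285.00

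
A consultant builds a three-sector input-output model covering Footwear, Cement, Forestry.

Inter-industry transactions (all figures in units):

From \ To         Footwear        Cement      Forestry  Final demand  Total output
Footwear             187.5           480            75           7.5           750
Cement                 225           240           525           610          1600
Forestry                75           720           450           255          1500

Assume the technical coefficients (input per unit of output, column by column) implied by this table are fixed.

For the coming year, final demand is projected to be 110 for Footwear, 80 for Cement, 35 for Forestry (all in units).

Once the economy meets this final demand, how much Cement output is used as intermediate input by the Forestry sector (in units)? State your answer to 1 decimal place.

z_23 = 104.5

Technical coefficients a_ij = z_ij / X_j:
  a_11 = 187.5/750 = 0.25, a_21 = 225/750 = 0.30, a_31 = 75/750 = 0.10
  a_12 = 480/1600 = 0.30, a_22 = 240/1600 = 0.15, a_32 = 720/1600 = 0.45
  a_13 = 75/1500 = 0.05, a_23 = 525/1500 = 0.35, a_33 = 450/1500 = 0.30
I − A =
  [   0.75    -0.30    -0.05]
  [  -0.30     0.85    -0.35]
  [  -0.10    -0.45     0.70]
Cofactors of I−A, C_ij = (−1)^(i+j)·(minor ij) (rows/columns in the sector order above):
  C_11 = (0.85)(0.70) − (-0.35)(-0.45) = 0.4375
  C_12 = −[(-0.30)(0.70) − (-0.35)(-0.10)] = 0.2450
  C_13 = (-0.30)(-0.45) − (0.85)(-0.10) = 0.2200
  C_21 = −[(-0.30)(0.70) − (-0.05)(-0.45)] = 0.2325
  C_22 = (0.75)(0.70) − (-0.05)(-0.10) = 0.5200
  C_23 = −[(0.75)(-0.45) − (-0.30)(-0.10)] = 0.3675
  C_31 = (-0.30)(-0.35) − (-0.05)(0.85) = 0.1475
  C_32 = −[(0.75)(-0.35) − (-0.05)(-0.30)] = 0.2775
  C_33 = (0.75)(0.85) − (-0.30)(-0.30) = 0.5475
det(I−A) = Σ_j (I−A)_1j·C_1j = (0.75)(0.4375) + (-0.30)(0.2450) + (-0.05)(0.2200) = 0.243625
adj(I−A) = Cᵀ =
  [ 0.4375   0.2325   0.1475]
  [ 0.2450   0.5200   0.2775]
  [ 0.2200   0.3675   0.5475]
(I − A)⁻¹ = adj(I−A) / det(I−A) ≈
  [   1.7958     0.9543     0.6054]
  [   1.0056     2.1344     1.1390]
  [   0.9030     1.5085     2.2473]
First solve x = (I − A)⁻¹ d = adj(I−A)·d / det(I−A); in particular x_3 = (0.2200·110 + 0.3675·80 + 0.5475·35) / 0.243625 = 72.7625 / 0.243625 ≈ 298.666.
Intermediate flow from 2 to 3: z_23 = a_23 · x_3 = 0.35 × 72.7625 / 0.243625 = 25.466875 / 0.243625 ≈ 104.5.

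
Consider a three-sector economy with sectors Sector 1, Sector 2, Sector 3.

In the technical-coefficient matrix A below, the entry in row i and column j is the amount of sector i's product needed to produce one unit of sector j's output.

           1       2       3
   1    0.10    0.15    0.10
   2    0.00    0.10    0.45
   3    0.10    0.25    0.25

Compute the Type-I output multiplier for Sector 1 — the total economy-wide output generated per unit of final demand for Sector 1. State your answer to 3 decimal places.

I − A =
  [   0.90    -0.15    -0.10]
  [   0.00     0.90    -0.45]
  [  -0.10    -0.25     0.75]
Cofactors of I−A, C_ij = (−1)^(i+j)·(minor ij) (rows/columns in the sector order above):
  C_11 = (0.90)(0.75) − (-0.45)(-0.25) = 0.5625
  C_12 = −[(0.00)(0.75) − (-0.45)(-0.10)] = 0.0450
  C_13 = (0.00)(-0.25) − (0.90)(-0.10) = 0.0900
  C_21 = −[(-0.15)(0.75) − (-0.10)(-0.25)] = 0.1375
  C_22 = (0.90)(0.75) − (-0.10)(-0.10) = 0.6650
  C_23 = −[(0.90)(-0.25) − (-0.15)(-0.10)] = 0.2400
  C_31 = (-0.15)(-0.45) − (-0.10)(0.90) = 0.1575
  C_32 = −[(0.90)(-0.45) − (-0.10)(0.00)] = 0.4050
  C_33 = (0.90)(0.90) − (-0.15)(0.00) = 0.8100
det(I−A) = Σ_j (I−A)_1j·C_1j = (0.90)(0.5625) + (-0.15)(0.0450) + (-0.10)(0.0900) = 0.4905
adj(I−A) = Cᵀ =
  [ 0.5625   0.1375   0.1575]
  [ 0.0450   0.6650   0.4050]
  [ 0.0900   0.2400   0.8100]
(I − A)⁻¹ = adj(I−A) / det(I−A) ≈
  [   1.1468     0.2803     0.3211]
  [   0.0917     1.3558     0.8257]
  [   0.1835     0.4893     1.6514]
The output multiplier for sector j is the column-j sum of the Leontief inverse (I − A)⁻¹ = adj(I−A) / det(I−A).
Column 1 of adj(I−A): (0.5625, 0.0450, 0.0900); det(I−A) = 0.4905.
m_1 = (0.5625 + 0.0450 + 0.0900) / 0.4905 = 0.6975 / 0.4905 ≈ 1.422.

m_1 = 1.422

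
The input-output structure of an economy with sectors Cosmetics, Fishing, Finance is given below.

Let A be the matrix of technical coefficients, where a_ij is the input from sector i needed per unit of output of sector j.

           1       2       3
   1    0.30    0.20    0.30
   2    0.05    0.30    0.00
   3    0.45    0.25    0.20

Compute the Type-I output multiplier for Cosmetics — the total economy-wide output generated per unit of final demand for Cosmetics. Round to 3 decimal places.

m_1 = 3.246

I − A =
  [   0.70    -0.20    -0.30]
  [  -0.05     0.70     0.00]
  [  -0.45    -0.25     0.80]
Cofactors of I−A, C_ij = (−1)^(i+j)·(minor ij) (rows/columns in the sector order above):
  C_11 = (0.70)(0.80) − (0.00)(-0.25) = 0.5600
  C_12 = −[(-0.05)(0.80) − (0.00)(-0.45)] = 0.0400
  C_13 = (-0.05)(-0.25) − (0.70)(-0.45) = 0.3275
  C_21 = −[(-0.20)(0.80) − (-0.30)(-0.25)] = 0.2350
  C_22 = (0.70)(0.80) − (-0.30)(-0.45) = 0.4250
  C_23 = −[(0.70)(-0.25) − (-0.20)(-0.45)] = 0.2650
  C_31 = (-0.20)(0.00) − (-0.30)(0.70) = 0.2100
  C_32 = −[(0.70)(0.00) − (-0.30)(-0.05)] = 0.0150
  C_33 = (0.70)(0.70) − (-0.20)(-0.05) = 0.4800
det(I−A) = Σ_j (I−A)_1j·C_1j = (0.70)(0.5600) + (-0.20)(0.0400) + (-0.30)(0.3275) = 0.28575
adj(I−A) = Cᵀ =
  [ 0.5600   0.2350   0.2100]
  [ 0.0400   0.4250   0.0150]
  [ 0.3275   0.2650   0.4800]
(I − A)⁻¹ = adj(I−A) / det(I−A) ≈
  [   1.9598     0.8224     0.7349]
  [   0.1400     1.4873     0.0525]
  [   1.1461     0.9274     1.6798]
The output multiplier for sector j is the column-j sum of the Leontief inverse (I − A)⁻¹ = adj(I−A) / det(I−A).
Column 1 of adj(I−A): (0.5600, 0.0400, 0.3275); det(I−A) = 0.28575.
m_1 = (0.5600 + 0.0400 + 0.3275) / 0.28575 = 0.9275 / 0.28575 ≈ 3.246.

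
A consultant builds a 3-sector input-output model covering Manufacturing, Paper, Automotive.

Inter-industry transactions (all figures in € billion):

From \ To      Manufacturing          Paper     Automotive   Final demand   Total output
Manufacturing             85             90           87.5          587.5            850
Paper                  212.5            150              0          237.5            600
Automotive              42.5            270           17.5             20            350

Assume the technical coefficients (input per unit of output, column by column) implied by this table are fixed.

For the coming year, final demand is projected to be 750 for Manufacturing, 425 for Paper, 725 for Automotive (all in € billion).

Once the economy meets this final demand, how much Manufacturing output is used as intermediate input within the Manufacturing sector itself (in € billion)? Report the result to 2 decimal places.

Technical coefficients a_ij = z_ij / X_j:
  a_11 = 85/850 = 0.10, a_21 = 212.5/850 = 0.25, a_31 = 42.5/850 = 0.05
  a_12 = 90/600 = 0.15, a_22 = 150/600 = 0.25, a_32 = 270/600 = 0.45
  a_13 = 87.5/350 = 0.25, a_23 = 0/350 = 0.00, a_33 = 17.5/350 = 0.05
I − A =
  [   0.90    -0.15    -0.25]
  [  -0.25     0.75     0.00]
  [  -0.05    -0.45     0.95]
Cofactors of I−A, C_ij = (−1)^(i+j)·(minor ij) (rows/columns in the sector order above):
  C_11 = (0.75)(0.95) − (0.00)(-0.45) = 0.7125
  C_12 = −[(-0.25)(0.95) − (0.00)(-0.05)] = 0.2375
  C_13 = (-0.25)(-0.45) − (0.75)(-0.05) = 0.1500
  C_21 = −[(-0.15)(0.95) − (-0.25)(-0.45)] = 0.2550
  C_22 = (0.90)(0.95) − (-0.25)(-0.05) = 0.8425
  C_23 = −[(0.90)(-0.45) − (-0.15)(-0.05)] = 0.4125
  C_31 = (-0.15)(0.00) − (-0.25)(0.75) = 0.1875
  C_32 = −[(0.90)(0.00) − (-0.25)(-0.25)] = 0.0625
  C_33 = (0.90)(0.75) − (-0.15)(-0.25) = 0.6375
det(I−A) = Σ_j (I−A)_1j·C_1j = (0.90)(0.7125) + (-0.15)(0.2375) + (-0.25)(0.1500) = 0.568125
adj(I−A) = Cᵀ =
  [ 0.7125   0.2550   0.1875]
  [ 0.2375   0.8425   0.0625]
  [ 0.1500   0.4125   0.6375]
(I − A)⁻¹ = adj(I−A) / det(I−A) ≈
  [   1.2541     0.4488     0.3300]
  [   0.4180     1.4829     0.1100]
  [   0.2640     0.7261     1.1221]
First solve x = (I − A)⁻¹ d = adj(I−A)·d / det(I−A); in particular x_1 = (0.7125·750 + 0.2550·425 + 0.1875·725) / 0.568125 = 778.6875 / 0.568125 ≈ 1370.6271.
Intermediate flow from 1 to 1: z_11 = a_11 · x_1 = 0.10 × 778.6875 / 0.568125 = 77.86875 / 0.568125 ≈ 137.06.

z_11 = 137.06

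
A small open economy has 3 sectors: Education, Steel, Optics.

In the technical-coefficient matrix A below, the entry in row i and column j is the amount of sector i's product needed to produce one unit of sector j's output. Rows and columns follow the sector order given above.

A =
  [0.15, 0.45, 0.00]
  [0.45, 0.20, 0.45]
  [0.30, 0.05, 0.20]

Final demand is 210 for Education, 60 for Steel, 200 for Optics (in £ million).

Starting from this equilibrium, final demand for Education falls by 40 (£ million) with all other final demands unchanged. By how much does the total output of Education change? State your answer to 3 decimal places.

Δx_E = -81.754

I − A =
  [   0.85    -0.45     0.00]
  [  -0.45     0.80    -0.45]
  [  -0.30    -0.05     0.80]
Cofactors of I−A, C_ij = (−1)^(i+j)·(minor ij) (rows/columns in the sector order above):
  C_11 = (0.80)(0.80) − (-0.45)(-0.05) = 0.6175
  C_12 = −[(-0.45)(0.80) − (-0.45)(-0.30)] = 0.4950
  C_13 = (-0.45)(-0.05) − (0.80)(-0.30) = 0.2625
  C_21 = −[(-0.45)(0.80) − (0.00)(-0.05)] = 0.3600
  C_22 = (0.85)(0.80) − (0.00)(-0.30) = 0.6800
  C_23 = −[(0.85)(-0.05) − (-0.45)(-0.30)] = 0.1775
  C_31 = (-0.45)(-0.45) − (0.00)(0.80) = 0.2025
  C_32 = −[(0.85)(-0.45) − (0.00)(-0.45)] = 0.3825
  C_33 = (0.85)(0.80) − (-0.45)(-0.45) = 0.4775
det(I−A) = Σ_j (I−A)_1j·C_1j = (0.85)(0.6175) + (-0.45)(0.4950) + (0.00)(0.2625) = 0.302125
adj(I−A) = Cᵀ =
  [ 0.6175   0.3600   0.2025]
  [ 0.4950   0.6800   0.3825]
  [ 0.2625   0.1775   0.4775]
(I − A)⁻¹ = adj(I−A) / det(I−A) ≈
  [   2.0439     1.1916     0.6703]
  [   1.6384     2.2507     1.2660]
  [   0.8688     0.5875     1.5805]
Δx = (I − A)⁻¹ Δd with Δd having -40 in the Education component and 0 elsewhere.
So Δx_E = L_EE · (-40), where L_EE = adj(I−A)_EE / det(I−A) = 0.6175 / 0.302125.
Δx_E = 0.6175 × (-40) / 0.302125 = -24.70 / 0.302125 ≈ -81.754.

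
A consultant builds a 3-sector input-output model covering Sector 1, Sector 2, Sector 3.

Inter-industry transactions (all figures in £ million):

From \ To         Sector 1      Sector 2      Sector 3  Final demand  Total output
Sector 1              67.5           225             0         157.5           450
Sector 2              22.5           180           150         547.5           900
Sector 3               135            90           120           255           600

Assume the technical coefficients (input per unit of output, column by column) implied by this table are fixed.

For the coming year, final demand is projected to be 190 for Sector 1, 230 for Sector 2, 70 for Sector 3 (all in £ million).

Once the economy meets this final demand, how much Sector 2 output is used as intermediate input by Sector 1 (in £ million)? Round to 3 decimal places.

z_21 = 16.926

Technical coefficients a_ij = z_ij / X_j:
  a_11 = 67.5/450 = 0.15, a_21 = 22.5/450 = 0.05, a_31 = 135/450 = 0.30
  a_12 = 225/900 = 0.25, a_22 = 180/900 = 0.20, a_32 = 90/900 = 0.10
  a_13 = 0/600 = 0.00, a_23 = 150/600 = 0.25, a_33 = 120/600 = 0.20
I − A =
  [   0.85    -0.25     0.00]
  [  -0.05     0.80    -0.25]
  [  -0.30    -0.10     0.80]
Cofactors of I−A, C_ij = (−1)^(i+j)·(minor ij) (rows/columns in the sector order above):
  C_11 = (0.80)(0.80) − (-0.25)(-0.10) = 0.6150
  C_12 = −[(-0.05)(0.80) − (-0.25)(-0.30)] = 0.1150
  C_13 = (-0.05)(-0.10) − (0.80)(-0.30) = 0.2450
  C_21 = −[(-0.25)(0.80) − (0.00)(-0.10)] = 0.2000
  C_22 = (0.85)(0.80) − (0.00)(-0.30) = 0.6800
  C_23 = −[(0.85)(-0.10) − (-0.25)(-0.30)] = 0.1600
  C_31 = (-0.25)(-0.25) − (0.00)(0.80) = 0.0625
  C_32 = −[(0.85)(-0.25) − (0.00)(-0.05)] = 0.2125
  C_33 = (0.85)(0.80) − (-0.25)(-0.05) = 0.6675
det(I−A) = Σ_j (I−A)_1j·C_1j = (0.85)(0.6150) + (-0.25)(0.1150) + (0.00)(0.2450) = 0.4940
adj(I−A) = Cᵀ =
  [ 0.6150   0.2000   0.0625]
  [ 0.1150   0.6800   0.2125]
  [ 0.2450   0.1600   0.6675]
(I − A)⁻¹ = adj(I−A) / det(I−A) ≈
  [   1.2449     0.4049     0.1265]
  [   0.2328     1.3765     0.4302]
  [   0.4960     0.3239     1.3512]
First solve x = (I − A)⁻¹ d = adj(I−A)·d / det(I−A); in particular x_1 = (0.6150·190 + 0.2000·230 + 0.0625·70) / 0.4940 = 167.225 / 0.4940 ≈ 338.51215.
Intermediate flow from 2 to 1: z_21 = a_21 · x_1 = 0.05 × 167.225 / 0.4940 = 8.36125 / 0.4940 ≈ 16.926.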